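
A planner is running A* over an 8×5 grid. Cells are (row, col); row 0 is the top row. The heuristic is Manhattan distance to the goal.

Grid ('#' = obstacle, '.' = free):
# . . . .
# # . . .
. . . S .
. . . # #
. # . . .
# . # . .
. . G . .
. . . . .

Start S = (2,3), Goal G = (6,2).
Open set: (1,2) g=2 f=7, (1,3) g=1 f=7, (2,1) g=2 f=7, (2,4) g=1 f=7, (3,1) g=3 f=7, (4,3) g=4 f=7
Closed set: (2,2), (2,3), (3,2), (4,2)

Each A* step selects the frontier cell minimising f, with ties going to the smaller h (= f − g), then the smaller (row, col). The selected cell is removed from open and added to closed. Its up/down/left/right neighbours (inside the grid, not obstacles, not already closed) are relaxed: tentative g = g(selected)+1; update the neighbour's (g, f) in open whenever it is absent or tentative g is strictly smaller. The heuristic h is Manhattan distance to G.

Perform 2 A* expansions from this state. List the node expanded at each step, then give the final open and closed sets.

order=[(4,3) → (5,3)]; open=[(1,2) g=2 f=7, (1,3) g=1 f=7, (2,1) g=2 f=7, (2,4) g=1 f=7, (3,1) g=3 f=7, (4,4) g=5 f=9, (5,4) g=6 f=9, (6,3) g=6 f=7]; closed=[(2,2), (2,3), (3,2), (4,2), (4,3), (5,3)]

step 1: expand (4,3) (f=7, h=3) → closed; open now [(1,2) g=2 f=7, (1,3) g=1 f=7, (2,1) g=2 f=7, (2,4) g=1 f=7, (3,1) g=3 f=7, (4,4) g=5 f=9, (5,3) g=5 f=7]
step 2: expand (5,3) (f=7, h=2) → closed; open now [(1,2) g=2 f=7, (1,3) g=1 f=7, (2,1) g=2 f=7, (2,4) g=1 f=7, (3,1) g=3 f=7, (4,4) g=5 f=9, (5,4) g=6 f=9, (6,3) g=6 f=7]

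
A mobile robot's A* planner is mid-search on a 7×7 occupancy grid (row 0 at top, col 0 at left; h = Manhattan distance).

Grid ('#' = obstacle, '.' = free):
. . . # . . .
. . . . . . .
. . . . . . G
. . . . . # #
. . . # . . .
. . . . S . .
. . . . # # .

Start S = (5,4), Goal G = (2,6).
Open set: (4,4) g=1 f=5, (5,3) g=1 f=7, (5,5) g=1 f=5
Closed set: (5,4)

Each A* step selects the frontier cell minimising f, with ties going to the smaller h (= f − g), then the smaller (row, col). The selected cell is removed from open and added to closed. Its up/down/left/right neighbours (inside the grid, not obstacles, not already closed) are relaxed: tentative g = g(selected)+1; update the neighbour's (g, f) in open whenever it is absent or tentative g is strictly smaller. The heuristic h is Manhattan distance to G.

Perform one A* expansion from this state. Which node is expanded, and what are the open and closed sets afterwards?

expanded=(4,4); open=[(3,4) g=2 f=5, (4,5) g=2 f=5, (5,3) g=1 f=7, (5,5) g=1 f=5]; closed=[(4,4), (5,4)]

step 1: expand (4,4) (f=5, h=4) → closed; open now [(3,4) g=2 f=5, (4,5) g=2 f=5, (5,3) g=1 f=7, (5,5) g=1 f=5]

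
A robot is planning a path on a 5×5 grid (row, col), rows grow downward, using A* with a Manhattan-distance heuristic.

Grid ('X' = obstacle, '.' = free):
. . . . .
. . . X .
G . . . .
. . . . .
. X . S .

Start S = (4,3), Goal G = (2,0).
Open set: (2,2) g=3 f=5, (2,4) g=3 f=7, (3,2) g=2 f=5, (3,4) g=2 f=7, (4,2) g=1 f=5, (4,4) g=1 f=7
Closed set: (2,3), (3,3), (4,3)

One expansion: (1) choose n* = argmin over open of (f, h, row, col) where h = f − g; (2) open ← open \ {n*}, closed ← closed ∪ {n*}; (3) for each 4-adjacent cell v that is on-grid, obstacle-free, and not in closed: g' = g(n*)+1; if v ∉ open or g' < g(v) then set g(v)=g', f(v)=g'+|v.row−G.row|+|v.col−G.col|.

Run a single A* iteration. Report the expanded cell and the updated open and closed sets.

step 1: expand (2,2) (f=5, h=2) → closed; open now [(1,2) g=4 f=7, (2,1) g=4 f=5, (2,4) g=3 f=7, (3,2) g=2 f=5, (3,4) g=2 f=7, (4,2) g=1 f=5, (4,4) g=1 f=7]

expanded=(2,2); open=[(1,2) g=4 f=7, (2,1) g=4 f=5, (2,4) g=3 f=7, (3,2) g=2 f=5, (3,4) g=2 f=7, (4,2) g=1 f=5, (4,4) g=1 f=7]; closed=[(2,2), (2,3), (3,3), (4,3)]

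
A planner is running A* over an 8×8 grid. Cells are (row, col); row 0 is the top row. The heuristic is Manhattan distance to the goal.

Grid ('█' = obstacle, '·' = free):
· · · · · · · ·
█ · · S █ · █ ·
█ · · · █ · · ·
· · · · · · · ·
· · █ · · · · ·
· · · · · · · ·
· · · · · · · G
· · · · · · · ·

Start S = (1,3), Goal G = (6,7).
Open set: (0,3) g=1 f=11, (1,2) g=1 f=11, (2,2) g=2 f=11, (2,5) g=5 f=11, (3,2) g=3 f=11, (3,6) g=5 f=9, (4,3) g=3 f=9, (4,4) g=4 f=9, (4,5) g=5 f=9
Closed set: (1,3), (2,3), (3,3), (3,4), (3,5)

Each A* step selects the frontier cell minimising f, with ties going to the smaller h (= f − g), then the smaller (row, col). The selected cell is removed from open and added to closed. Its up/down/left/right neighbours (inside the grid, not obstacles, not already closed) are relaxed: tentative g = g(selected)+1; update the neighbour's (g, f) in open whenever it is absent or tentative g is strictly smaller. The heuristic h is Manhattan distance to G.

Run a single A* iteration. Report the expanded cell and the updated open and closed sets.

step 1: expand (3,6) (f=9, h=4) → closed; open now [(0,3) g=1 f=11, (1,2) g=1 f=11, (2,2) g=2 f=11, (2,5) g=5 f=11, (2,6) g=6 f=11, (3,2) g=3 f=11, (3,7) g=6 f=9, (4,3) g=3 f=9, (4,4) g=4 f=9, (4,5) g=5 f=9, (4,6) g=6 f=9]

expanded=(3,6); open=[(0,3) g=1 f=11, (1,2) g=1 f=11, (2,2) g=2 f=11, (2,5) g=5 f=11, (2,6) g=6 f=11, (3,2) g=3 f=11, (3,7) g=6 f=9, (4,3) g=3 f=9, (4,4) g=4 f=9, (4,5) g=5 f=9, (4,6) g=6 f=9]; closed=[(1,3), (2,3), (3,3), (3,4), (3,5), (3,6)]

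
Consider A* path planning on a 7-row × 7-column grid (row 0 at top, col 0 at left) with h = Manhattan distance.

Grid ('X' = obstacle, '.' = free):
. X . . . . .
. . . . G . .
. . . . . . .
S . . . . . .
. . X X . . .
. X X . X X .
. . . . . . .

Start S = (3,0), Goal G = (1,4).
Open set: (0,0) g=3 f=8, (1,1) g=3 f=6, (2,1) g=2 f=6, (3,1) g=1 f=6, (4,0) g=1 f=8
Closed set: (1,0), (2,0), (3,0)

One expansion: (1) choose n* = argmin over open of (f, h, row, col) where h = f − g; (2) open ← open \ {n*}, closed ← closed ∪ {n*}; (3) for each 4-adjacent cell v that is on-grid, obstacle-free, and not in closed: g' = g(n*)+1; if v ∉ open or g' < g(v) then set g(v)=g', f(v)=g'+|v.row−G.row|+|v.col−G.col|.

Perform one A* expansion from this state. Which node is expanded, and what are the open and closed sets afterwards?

expanded=(1,1); open=[(0,0) g=3 f=8, (1,2) g=4 f=6, (2,1) g=2 f=6, (3,1) g=1 f=6, (4,0) g=1 f=8]; closed=[(1,0), (1,1), (2,0), (3,0)]

step 1: expand (1,1) (f=6, h=3) → closed; open now [(0,0) g=3 f=8, (1,2) g=4 f=6, (2,1) g=2 f=6, (3,1) g=1 f=6, (4,0) g=1 f=8]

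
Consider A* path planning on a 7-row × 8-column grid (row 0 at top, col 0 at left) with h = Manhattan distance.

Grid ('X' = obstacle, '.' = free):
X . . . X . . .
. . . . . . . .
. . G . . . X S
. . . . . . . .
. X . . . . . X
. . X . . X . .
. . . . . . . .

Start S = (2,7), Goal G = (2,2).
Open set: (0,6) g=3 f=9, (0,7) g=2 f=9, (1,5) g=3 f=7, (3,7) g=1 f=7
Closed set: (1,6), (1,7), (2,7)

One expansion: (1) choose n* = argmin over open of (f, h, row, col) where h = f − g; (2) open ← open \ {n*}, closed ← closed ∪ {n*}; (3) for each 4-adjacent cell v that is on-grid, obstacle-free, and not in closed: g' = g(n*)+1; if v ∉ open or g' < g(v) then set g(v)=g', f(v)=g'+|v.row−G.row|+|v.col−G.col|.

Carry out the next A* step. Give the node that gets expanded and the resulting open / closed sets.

step 1: expand (1,5) (f=7, h=4) → closed; open now [(0,5) g=4 f=9, (0,6) g=3 f=9, (0,7) g=2 f=9, (1,4) g=4 f=7, (2,5) g=4 f=7, (3,7) g=1 f=7]

expanded=(1,5); open=[(0,5) g=4 f=9, (0,6) g=3 f=9, (0,7) g=2 f=9, (1,4) g=4 f=7, (2,5) g=4 f=7, (3,7) g=1 f=7]; closed=[(1,5), (1,6), (1,7), (2,7)]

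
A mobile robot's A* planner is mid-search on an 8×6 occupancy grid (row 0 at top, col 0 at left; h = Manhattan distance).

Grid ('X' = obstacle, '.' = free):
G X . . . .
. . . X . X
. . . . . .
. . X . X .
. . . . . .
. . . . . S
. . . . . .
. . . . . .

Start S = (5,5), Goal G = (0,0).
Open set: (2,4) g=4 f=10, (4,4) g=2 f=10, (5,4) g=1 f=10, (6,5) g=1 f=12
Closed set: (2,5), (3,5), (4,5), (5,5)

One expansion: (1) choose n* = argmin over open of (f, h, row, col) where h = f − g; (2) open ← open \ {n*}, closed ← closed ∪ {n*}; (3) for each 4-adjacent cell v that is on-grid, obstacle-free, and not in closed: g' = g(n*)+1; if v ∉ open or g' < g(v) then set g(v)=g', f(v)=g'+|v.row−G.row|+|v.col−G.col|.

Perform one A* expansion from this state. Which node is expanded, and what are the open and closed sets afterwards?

expanded=(2,4); open=[(1,4) g=5 f=10, (2,3) g=5 f=10, (4,4) g=2 f=10, (5,4) g=1 f=10, (6,5) g=1 f=12]; closed=[(2,4), (2,5), (3,5), (4,5), (5,5)]

step 1: expand (2,4) (f=10, h=6) → closed; open now [(1,4) g=5 f=10, (2,3) g=5 f=10, (4,4) g=2 f=10, (5,4) g=1 f=10, (6,5) g=1 f=12]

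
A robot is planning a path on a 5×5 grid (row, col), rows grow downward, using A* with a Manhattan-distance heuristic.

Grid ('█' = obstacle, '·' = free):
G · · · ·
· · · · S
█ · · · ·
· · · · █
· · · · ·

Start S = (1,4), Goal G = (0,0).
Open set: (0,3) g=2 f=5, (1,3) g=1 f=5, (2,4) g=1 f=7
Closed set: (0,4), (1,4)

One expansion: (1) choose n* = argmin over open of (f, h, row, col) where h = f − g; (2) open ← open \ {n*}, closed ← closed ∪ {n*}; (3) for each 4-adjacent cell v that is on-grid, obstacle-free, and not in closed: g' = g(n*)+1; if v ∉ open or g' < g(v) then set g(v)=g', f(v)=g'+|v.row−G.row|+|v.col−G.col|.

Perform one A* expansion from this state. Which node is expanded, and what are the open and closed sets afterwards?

step 1: expand (0,3) (f=5, h=3) → closed; open now [(0,2) g=3 f=5, (1,3) g=1 f=5, (2,4) g=1 f=7]

expanded=(0,3); open=[(0,2) g=3 f=5, (1,3) g=1 f=5, (2,4) g=1 f=7]; closed=[(0,3), (0,4), (1,4)]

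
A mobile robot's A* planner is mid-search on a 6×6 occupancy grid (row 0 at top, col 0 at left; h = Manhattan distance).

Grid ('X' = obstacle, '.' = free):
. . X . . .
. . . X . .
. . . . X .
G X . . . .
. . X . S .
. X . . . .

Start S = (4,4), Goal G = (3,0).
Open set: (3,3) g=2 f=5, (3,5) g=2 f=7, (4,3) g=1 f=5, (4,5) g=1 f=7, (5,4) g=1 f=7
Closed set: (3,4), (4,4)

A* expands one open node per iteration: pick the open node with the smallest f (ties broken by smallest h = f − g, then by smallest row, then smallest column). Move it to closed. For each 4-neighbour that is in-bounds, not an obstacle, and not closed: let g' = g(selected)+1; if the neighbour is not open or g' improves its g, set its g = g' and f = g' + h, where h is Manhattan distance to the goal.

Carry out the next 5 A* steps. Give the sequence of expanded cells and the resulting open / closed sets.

order=[(3,3) → (3,2) → (4,3) → (2,2) → (2,1)]; open=[(1,1) g=6 f=9, (1,2) g=5 f=9, (2,0) g=6 f=7, (2,3) g=3 f=7, (3,5) g=2 f=7, (4,5) g=1 f=7, (5,3) g=2 f=7, (5,4) g=1 f=7]; closed=[(2,1), (2,2), (3,2), (3,3), (3,4), (4,3), (4,4)]

step 1: expand (3,3) (f=5, h=3) → closed; open now [(2,3) g=3 f=7, (3,2) g=3 f=5, (3,5) g=2 f=7, (4,3) g=1 f=5, (4,5) g=1 f=7, (5,4) g=1 f=7]
step 2: expand (3,2) (f=5, h=2) → closed; open now [(2,2) g=4 f=7, (2,3) g=3 f=7, (3,5) g=2 f=7, (4,3) g=1 f=5, (4,5) g=1 f=7, (5,4) g=1 f=7]
step 3: expand (4,3) (f=5, h=4) → closed; open now [(2,2) g=4 f=7, (2,3) g=3 f=7, (3,5) g=2 f=7, (4,5) g=1 f=7, (5,3) g=2 f=7, (5,4) g=1 f=7]
step 4: expand (2,2) (f=7, h=3) → closed; open now [(1,2) g=5 f=9, (2,1) g=5 f=7, (2,3) g=3 f=7, (3,5) g=2 f=7, (4,5) g=1 f=7, (5,3) g=2 f=7, (5,4) g=1 f=7]
step 5: expand (2,1) (f=7, h=2) → closed; open now [(1,1) g=6 f=9, (1,2) g=5 f=9, (2,0) g=6 f=7, (2,3) g=3 f=7, (3,5) g=2 f=7, (4,5) g=1 f=7, (5,3) g=2 f=7, (5,4) g=1 f=7]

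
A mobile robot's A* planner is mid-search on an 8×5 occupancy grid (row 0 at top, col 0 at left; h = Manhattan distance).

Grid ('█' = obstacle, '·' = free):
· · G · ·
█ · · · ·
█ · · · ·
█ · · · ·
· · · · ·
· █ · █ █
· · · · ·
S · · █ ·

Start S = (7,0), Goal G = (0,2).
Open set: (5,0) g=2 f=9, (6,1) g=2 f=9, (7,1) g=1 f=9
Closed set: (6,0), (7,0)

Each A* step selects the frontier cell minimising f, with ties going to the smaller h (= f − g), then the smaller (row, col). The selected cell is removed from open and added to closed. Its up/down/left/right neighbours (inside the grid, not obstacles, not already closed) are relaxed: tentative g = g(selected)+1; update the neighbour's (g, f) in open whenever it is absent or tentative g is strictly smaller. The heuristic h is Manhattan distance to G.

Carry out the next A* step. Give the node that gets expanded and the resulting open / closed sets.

expanded=(5,0); open=[(4,0) g=3 f=9, (6,1) g=2 f=9, (7,1) g=1 f=9]; closed=[(5,0), (6,0), (7,0)]

step 1: expand (5,0) (f=9, h=7) → closed; open now [(4,0) g=3 f=9, (6,1) g=2 f=9, (7,1) g=1 f=9]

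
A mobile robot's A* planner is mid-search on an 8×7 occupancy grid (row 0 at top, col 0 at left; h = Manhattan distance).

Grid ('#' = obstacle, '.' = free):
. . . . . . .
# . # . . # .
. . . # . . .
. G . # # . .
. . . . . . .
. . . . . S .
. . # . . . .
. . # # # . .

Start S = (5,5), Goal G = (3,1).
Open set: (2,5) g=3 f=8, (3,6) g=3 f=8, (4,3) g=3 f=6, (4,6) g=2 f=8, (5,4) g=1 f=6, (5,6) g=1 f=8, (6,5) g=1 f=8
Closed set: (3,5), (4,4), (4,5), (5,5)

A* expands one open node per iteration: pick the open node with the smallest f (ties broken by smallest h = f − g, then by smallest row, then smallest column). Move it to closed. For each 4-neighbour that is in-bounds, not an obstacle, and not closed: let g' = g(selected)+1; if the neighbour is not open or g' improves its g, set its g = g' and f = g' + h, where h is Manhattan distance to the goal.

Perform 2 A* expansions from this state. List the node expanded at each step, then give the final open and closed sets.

step 1: expand (4,3) (f=6, h=3) → closed; open now [(2,5) g=3 f=8, (3,6) g=3 f=8, (4,2) g=4 f=6, (4,6) g=2 f=8, (5,3) g=4 f=8, (5,4) g=1 f=6, (5,6) g=1 f=8, (6,5) g=1 f=8]
step 2: expand (4,2) (f=6, h=2) → closed; open now [(2,5) g=3 f=8, (3,2) g=5 f=6, (3,6) g=3 f=8, (4,1) g=5 f=6, (4,6) g=2 f=8, (5,2) g=5 f=8, (5,3) g=4 f=8, (5,4) g=1 f=6, (5,6) g=1 f=8, (6,5) g=1 f=8]

order=[(4,3) → (4,2)]; open=[(2,5) g=3 f=8, (3,2) g=5 f=6, (3,6) g=3 f=8, (4,1) g=5 f=6, (4,6) g=2 f=8, (5,2) g=5 f=8, (5,3) g=4 f=8, (5,4) g=1 f=6, (5,6) g=1 f=8, (6,5) g=1 f=8]; closed=[(3,5), (4,2), (4,3), (4,4), (4,5), (5,5)]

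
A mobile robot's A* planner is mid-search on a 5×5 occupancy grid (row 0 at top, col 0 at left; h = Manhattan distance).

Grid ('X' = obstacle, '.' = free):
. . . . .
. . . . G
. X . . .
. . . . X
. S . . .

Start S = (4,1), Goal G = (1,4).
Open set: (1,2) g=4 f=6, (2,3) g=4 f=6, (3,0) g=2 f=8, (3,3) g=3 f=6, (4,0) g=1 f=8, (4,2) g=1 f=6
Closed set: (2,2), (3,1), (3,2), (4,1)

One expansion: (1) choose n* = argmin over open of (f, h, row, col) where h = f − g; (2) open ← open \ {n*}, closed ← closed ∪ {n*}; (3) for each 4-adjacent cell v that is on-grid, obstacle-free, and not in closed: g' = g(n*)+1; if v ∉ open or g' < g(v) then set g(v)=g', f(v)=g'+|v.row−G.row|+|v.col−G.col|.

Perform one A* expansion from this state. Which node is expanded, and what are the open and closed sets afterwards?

expanded=(1,2); open=[(0,2) g=5 f=8, (1,1) g=5 f=8, (1,3) g=5 f=6, (2,3) g=4 f=6, (3,0) g=2 f=8, (3,3) g=3 f=6, (4,0) g=1 f=8, (4,2) g=1 f=6]; closed=[(1,2), (2,2), (3,1), (3,2), (4,1)]

step 1: expand (1,2) (f=6, h=2) → closed; open now [(0,2) g=5 f=8, (1,1) g=5 f=8, (1,3) g=5 f=6, (2,3) g=4 f=6, (3,0) g=2 f=8, (3,3) g=3 f=6, (4,0) g=1 f=8, (4,2) g=1 f=6]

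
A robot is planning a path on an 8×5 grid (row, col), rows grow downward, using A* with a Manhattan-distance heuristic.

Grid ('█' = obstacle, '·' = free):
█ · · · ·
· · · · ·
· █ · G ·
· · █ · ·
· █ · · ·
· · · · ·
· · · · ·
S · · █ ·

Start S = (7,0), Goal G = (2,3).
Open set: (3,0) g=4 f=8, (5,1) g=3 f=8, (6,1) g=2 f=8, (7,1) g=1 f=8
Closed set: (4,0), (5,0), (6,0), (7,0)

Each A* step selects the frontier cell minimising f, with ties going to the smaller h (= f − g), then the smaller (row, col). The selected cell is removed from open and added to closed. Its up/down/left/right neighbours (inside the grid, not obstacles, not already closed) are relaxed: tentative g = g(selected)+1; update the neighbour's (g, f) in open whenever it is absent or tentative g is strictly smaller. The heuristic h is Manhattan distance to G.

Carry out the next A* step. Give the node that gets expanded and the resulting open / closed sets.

step 1: expand (3,0) (f=8, h=4) → closed; open now [(2,0) g=5 f=8, (3,1) g=5 f=8, (5,1) g=3 f=8, (6,1) g=2 f=8, (7,1) g=1 f=8]

expanded=(3,0); open=[(2,0) g=5 f=8, (3,1) g=5 f=8, (5,1) g=3 f=8, (6,1) g=2 f=8, (7,1) g=1 f=8]; closed=[(3,0), (4,0), (5,0), (6,0), (7,0)]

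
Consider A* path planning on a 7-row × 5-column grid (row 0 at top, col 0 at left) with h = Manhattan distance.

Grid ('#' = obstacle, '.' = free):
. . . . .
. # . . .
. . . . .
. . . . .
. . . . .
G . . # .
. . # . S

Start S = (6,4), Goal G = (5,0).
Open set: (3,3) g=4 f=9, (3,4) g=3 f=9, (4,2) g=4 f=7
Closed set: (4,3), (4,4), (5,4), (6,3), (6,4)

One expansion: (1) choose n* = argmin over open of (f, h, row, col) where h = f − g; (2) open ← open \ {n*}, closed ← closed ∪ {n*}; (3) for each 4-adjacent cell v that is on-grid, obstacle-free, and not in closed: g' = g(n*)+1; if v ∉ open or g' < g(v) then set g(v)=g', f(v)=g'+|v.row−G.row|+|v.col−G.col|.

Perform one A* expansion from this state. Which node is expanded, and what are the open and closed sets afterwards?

expanded=(4,2); open=[(3,2) g=5 f=9, (3,3) g=4 f=9, (3,4) g=3 f=9, (4,1) g=5 f=7, (5,2) g=5 f=7]; closed=[(4,2), (4,3), (4,4), (5,4), (6,3), (6,4)]

step 1: expand (4,2) (f=7, h=3) → closed; open now [(3,2) g=5 f=9, (3,3) g=4 f=9, (3,4) g=3 f=9, (4,1) g=5 f=7, (5,2) g=5 f=7]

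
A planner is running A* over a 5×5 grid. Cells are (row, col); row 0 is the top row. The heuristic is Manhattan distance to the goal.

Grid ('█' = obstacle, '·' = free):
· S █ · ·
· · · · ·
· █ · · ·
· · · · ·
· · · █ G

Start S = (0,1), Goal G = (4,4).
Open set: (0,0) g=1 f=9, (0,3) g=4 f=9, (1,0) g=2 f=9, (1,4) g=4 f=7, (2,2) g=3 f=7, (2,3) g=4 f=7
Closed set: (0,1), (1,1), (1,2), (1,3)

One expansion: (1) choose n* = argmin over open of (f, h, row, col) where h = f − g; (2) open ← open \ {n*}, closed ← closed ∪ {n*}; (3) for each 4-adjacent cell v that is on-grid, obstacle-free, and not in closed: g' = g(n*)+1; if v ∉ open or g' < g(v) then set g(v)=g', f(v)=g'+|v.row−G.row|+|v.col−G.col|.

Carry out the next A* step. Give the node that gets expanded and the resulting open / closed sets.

step 1: expand (1,4) (f=7, h=3) → closed; open now [(0,0) g=1 f=9, (0,3) g=4 f=9, (0,4) g=5 f=9, (1,0) g=2 f=9, (2,2) g=3 f=7, (2,3) g=4 f=7, (2,4) g=5 f=7]

expanded=(1,4); open=[(0,0) g=1 f=9, (0,3) g=4 f=9, (0,4) g=5 f=9, (1,0) g=2 f=9, (2,2) g=3 f=7, (2,3) g=4 f=7, (2,4) g=5 f=7]; closed=[(0,1), (1,1), (1,2), (1,3), (1,4)]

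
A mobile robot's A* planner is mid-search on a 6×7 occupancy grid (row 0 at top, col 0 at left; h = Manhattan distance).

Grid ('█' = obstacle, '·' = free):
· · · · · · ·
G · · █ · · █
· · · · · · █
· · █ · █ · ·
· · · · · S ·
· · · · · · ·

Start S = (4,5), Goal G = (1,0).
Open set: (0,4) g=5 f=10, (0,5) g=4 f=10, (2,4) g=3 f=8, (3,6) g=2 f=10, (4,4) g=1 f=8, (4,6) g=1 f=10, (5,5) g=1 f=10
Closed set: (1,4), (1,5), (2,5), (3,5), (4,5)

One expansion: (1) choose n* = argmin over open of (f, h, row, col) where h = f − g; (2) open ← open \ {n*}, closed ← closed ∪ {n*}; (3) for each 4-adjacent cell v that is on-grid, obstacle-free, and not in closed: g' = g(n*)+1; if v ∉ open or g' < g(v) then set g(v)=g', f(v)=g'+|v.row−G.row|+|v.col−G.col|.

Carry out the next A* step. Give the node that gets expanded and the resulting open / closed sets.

expanded=(2,4); open=[(0,4) g=5 f=10, (0,5) g=4 f=10, (2,3) g=4 f=8, (3,6) g=2 f=10, (4,4) g=1 f=8, (4,6) g=1 f=10, (5,5) g=1 f=10]; closed=[(1,4), (1,5), (2,4), (2,5), (3,5), (4,5)]

step 1: expand (2,4) (f=8, h=5) → closed; open now [(0,4) g=5 f=10, (0,5) g=4 f=10, (2,3) g=4 f=8, (3,6) g=2 f=10, (4,4) g=1 f=8, (4,6) g=1 f=10, (5,5) g=1 f=10]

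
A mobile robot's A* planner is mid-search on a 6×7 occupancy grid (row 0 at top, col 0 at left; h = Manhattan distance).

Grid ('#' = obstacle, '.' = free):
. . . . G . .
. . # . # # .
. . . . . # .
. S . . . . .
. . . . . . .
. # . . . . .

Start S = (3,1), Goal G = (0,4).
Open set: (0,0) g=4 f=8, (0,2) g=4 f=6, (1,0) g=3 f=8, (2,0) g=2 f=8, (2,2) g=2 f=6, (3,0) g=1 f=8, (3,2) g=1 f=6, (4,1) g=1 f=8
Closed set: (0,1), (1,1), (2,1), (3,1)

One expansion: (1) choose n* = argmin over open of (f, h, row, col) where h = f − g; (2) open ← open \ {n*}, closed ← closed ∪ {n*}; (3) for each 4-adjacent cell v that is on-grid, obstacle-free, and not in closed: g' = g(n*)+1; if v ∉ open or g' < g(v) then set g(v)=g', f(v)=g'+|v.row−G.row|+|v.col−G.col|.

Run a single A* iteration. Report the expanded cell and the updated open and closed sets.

expanded=(0,2); open=[(0,0) g=4 f=8, (0,3) g=5 f=6, (1,0) g=3 f=8, (2,0) g=2 f=8, (2,2) g=2 f=6, (3,0) g=1 f=8, (3,2) g=1 f=6, (4,1) g=1 f=8]; closed=[(0,1), (0,2), (1,1), (2,1), (3,1)]

step 1: expand (0,2) (f=6, h=2) → closed; open now [(0,0) g=4 f=8, (0,3) g=5 f=6, (1,0) g=3 f=8, (2,0) g=2 f=8, (2,2) g=2 f=6, (3,0) g=1 f=8, (3,2) g=1 f=6, (4,1) g=1 f=8]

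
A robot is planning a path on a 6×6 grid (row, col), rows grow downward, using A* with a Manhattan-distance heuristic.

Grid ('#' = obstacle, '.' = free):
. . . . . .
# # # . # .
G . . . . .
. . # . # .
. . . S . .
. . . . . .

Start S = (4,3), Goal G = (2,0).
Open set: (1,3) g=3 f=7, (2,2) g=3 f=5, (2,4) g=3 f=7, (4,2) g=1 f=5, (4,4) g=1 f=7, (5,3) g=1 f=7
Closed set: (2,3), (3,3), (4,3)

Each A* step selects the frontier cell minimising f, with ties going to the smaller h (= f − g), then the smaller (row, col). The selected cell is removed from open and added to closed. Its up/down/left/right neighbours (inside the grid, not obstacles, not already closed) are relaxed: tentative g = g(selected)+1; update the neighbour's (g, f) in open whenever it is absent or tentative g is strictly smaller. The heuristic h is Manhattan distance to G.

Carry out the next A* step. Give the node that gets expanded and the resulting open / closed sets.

step 1: expand (2,2) (f=5, h=2) → closed; open now [(1,3) g=3 f=7, (2,1) g=4 f=5, (2,4) g=3 f=7, (4,2) g=1 f=5, (4,4) g=1 f=7, (5,3) g=1 f=7]

expanded=(2,2); open=[(1,3) g=3 f=7, (2,1) g=4 f=5, (2,4) g=3 f=7, (4,2) g=1 f=5, (4,4) g=1 f=7, (5,3) g=1 f=7]; closed=[(2,2), (2,3), (3,3), (4,3)]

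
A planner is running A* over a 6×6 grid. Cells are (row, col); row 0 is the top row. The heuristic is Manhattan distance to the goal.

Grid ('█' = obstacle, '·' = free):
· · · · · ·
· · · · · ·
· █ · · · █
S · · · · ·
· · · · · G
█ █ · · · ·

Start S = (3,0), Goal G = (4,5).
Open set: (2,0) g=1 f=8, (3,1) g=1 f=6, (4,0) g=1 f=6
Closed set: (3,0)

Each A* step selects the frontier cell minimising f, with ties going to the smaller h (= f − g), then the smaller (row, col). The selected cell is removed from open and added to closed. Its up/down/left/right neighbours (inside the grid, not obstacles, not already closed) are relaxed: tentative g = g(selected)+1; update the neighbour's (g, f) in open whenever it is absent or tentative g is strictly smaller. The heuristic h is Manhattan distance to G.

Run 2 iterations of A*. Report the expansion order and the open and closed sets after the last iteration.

order=[(3,1) → (3,2)]; open=[(2,0) g=1 f=8, (2,2) g=3 f=8, (3,3) g=3 f=6, (4,0) g=1 f=6, (4,1) g=2 f=6, (4,2) g=3 f=6]; closed=[(3,0), (3,1), (3,2)]

step 1: expand (3,1) (f=6, h=5) → closed; open now [(2,0) g=1 f=8, (3,2) g=2 f=6, (4,0) g=1 f=6, (4,1) g=2 f=6]
step 2: expand (3,2) (f=6, h=4) → closed; open now [(2,0) g=1 f=8, (2,2) g=3 f=8, (3,3) g=3 f=6, (4,0) g=1 f=6, (4,1) g=2 f=6, (4,2) g=3 f=6]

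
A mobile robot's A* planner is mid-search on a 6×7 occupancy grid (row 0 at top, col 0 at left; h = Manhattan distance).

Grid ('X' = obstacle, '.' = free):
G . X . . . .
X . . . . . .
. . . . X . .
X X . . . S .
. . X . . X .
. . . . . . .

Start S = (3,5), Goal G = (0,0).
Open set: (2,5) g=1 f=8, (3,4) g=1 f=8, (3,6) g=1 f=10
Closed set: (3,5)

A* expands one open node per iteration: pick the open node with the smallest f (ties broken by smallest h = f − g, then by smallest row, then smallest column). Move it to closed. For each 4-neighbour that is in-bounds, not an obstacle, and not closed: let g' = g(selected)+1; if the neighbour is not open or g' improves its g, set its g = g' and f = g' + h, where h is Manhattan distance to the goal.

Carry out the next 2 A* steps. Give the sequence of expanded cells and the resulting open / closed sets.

order=[(2,5) → (1,5)]; open=[(0,5) g=3 f=8, (1,4) g=3 f=8, (1,6) g=3 f=10, (2,6) g=2 f=10, (3,4) g=1 f=8, (3,6) g=1 f=10]; closed=[(1,5), (2,5), (3,5)]

step 1: expand (2,5) (f=8, h=7) → closed; open now [(1,5) g=2 f=8, (2,6) g=2 f=10, (3,4) g=1 f=8, (3,6) g=1 f=10]
step 2: expand (1,5) (f=8, h=6) → closed; open now [(0,5) g=3 f=8, (1,4) g=3 f=8, (1,6) g=3 f=10, (2,6) g=2 f=10, (3,4) g=1 f=8, (3,6) g=1 f=10]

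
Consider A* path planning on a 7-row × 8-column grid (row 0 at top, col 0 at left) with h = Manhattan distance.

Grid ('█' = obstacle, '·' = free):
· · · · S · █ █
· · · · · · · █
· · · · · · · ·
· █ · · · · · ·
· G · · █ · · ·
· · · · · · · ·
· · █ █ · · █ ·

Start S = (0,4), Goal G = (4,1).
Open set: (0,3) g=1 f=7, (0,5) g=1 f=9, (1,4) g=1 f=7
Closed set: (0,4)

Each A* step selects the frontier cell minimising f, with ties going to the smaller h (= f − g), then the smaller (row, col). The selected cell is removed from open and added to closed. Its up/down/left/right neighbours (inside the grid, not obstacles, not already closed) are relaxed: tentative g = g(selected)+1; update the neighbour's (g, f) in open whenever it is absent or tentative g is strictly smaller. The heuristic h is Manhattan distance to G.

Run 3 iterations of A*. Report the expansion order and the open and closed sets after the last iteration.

order=[(0,3) → (0,2) → (0,1)]; open=[(0,0) g=4 f=9, (0,5) g=1 f=9, (1,1) g=4 f=7, (1,2) g=3 f=7, (1,3) g=2 f=7, (1,4) g=1 f=7]; closed=[(0,1), (0,2), (0,3), (0,4)]

step 1: expand (0,3) (f=7, h=6) → closed; open now [(0,2) g=2 f=7, (0,5) g=1 f=9, (1,3) g=2 f=7, (1,4) g=1 f=7]
step 2: expand (0,2) (f=7, h=5) → closed; open now [(0,1) g=3 f=7, (0,5) g=1 f=9, (1,2) g=3 f=7, (1,3) g=2 f=7, (1,4) g=1 f=7]
step 3: expand (0,1) (f=7, h=4) → closed; open now [(0,0) g=4 f=9, (0,5) g=1 f=9, (1,1) g=4 f=7, (1,2) g=3 f=7, (1,3) g=2 f=7, (1,4) g=1 f=7]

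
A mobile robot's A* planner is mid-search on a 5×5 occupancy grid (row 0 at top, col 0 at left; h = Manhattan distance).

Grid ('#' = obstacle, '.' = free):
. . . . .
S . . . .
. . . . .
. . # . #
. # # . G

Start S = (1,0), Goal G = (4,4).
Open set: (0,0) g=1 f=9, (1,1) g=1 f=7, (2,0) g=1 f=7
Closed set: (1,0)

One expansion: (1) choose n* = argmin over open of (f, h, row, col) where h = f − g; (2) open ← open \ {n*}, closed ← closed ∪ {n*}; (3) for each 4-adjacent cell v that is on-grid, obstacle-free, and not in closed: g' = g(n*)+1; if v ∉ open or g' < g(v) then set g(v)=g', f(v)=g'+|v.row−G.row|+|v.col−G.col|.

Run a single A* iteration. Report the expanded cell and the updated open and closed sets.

step 1: expand (1,1) (f=7, h=6) → closed; open now [(0,0) g=1 f=9, (0,1) g=2 f=9, (1,2) g=2 f=7, (2,0) g=1 f=7, (2,1) g=2 f=7]

expanded=(1,1); open=[(0,0) g=1 f=9, (0,1) g=2 f=9, (1,2) g=2 f=7, (2,0) g=1 f=7, (2,1) g=2 f=7]; closed=[(1,0), (1,1)]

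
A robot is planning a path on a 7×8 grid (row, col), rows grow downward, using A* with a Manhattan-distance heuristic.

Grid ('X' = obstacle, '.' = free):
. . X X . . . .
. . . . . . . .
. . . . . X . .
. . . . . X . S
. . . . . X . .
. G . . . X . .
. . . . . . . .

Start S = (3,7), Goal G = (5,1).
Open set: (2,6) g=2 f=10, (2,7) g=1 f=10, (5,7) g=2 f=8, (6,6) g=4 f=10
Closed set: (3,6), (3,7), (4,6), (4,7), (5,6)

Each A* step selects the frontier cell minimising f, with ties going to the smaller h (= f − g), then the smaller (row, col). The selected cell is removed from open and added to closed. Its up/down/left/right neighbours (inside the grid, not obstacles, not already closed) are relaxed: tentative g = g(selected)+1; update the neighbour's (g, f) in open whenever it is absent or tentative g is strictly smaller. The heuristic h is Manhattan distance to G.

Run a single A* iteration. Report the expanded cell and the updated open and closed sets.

step 1: expand (5,7) (f=8, h=6) → closed; open now [(2,6) g=2 f=10, (2,7) g=1 f=10, (6,6) g=4 f=10, (6,7) g=3 f=10]

expanded=(5,7); open=[(2,6) g=2 f=10, (2,7) g=1 f=10, (6,6) g=4 f=10, (6,7) g=3 f=10]; closed=[(3,6), (3,7), (4,6), (4,7), (5,6), (5,7)]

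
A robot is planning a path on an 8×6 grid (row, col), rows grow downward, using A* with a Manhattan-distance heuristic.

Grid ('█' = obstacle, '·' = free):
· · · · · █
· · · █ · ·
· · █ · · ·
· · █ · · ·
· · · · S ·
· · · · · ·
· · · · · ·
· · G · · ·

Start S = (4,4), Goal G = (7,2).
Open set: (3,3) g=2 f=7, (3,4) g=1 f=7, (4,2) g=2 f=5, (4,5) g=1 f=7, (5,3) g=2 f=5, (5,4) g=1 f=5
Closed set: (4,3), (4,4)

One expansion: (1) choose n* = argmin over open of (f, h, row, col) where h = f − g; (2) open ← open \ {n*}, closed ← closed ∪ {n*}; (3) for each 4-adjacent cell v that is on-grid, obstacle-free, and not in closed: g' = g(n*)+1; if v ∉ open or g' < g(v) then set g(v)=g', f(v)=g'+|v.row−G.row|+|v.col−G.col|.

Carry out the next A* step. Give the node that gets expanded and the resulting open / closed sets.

step 1: expand (4,2) (f=5, h=3) → closed; open now [(3,3) g=2 f=7, (3,4) g=1 f=7, (4,1) g=3 f=7, (4,5) g=1 f=7, (5,2) g=3 f=5, (5,3) g=2 f=5, (5,4) g=1 f=5]

expanded=(4,2); open=[(3,3) g=2 f=7, (3,4) g=1 f=7, (4,1) g=3 f=7, (4,5) g=1 f=7, (5,2) g=3 f=5, (5,3) g=2 f=5, (5,4) g=1 f=5]; closed=[(4,2), (4,3), (4,4)]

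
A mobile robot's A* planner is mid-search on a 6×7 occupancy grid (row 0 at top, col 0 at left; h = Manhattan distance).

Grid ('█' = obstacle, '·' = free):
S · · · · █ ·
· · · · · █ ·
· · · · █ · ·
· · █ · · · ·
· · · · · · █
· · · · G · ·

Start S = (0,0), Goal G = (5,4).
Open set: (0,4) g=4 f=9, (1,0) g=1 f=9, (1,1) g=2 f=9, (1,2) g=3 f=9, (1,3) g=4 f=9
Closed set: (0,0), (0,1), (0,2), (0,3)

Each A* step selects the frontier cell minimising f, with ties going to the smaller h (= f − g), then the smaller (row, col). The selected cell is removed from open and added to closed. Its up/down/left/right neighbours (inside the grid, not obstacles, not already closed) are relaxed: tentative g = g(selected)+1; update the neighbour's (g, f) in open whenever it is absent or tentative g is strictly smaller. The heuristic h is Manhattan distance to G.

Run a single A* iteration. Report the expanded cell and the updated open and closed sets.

expanded=(0,4); open=[(1,0) g=1 f=9, (1,1) g=2 f=9, (1,2) g=3 f=9, (1,3) g=4 f=9, (1,4) g=5 f=9]; closed=[(0,0), (0,1), (0,2), (0,3), (0,4)]

step 1: expand (0,4) (f=9, h=5) → closed; open now [(1,0) g=1 f=9, (1,1) g=2 f=9, (1,2) g=3 f=9, (1,3) g=4 f=9, (1,4) g=5 f=9]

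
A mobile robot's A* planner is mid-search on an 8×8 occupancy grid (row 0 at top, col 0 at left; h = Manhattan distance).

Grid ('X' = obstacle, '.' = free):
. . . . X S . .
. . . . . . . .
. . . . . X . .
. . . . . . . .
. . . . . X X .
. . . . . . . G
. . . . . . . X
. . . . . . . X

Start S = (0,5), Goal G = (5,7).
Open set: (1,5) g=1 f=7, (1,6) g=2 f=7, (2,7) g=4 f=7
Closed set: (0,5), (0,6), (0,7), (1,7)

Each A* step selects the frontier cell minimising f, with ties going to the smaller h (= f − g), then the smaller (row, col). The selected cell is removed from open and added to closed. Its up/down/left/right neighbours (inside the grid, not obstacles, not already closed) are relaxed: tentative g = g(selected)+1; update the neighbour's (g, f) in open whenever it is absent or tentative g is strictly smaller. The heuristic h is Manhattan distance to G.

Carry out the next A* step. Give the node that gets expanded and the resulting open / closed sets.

step 1: expand (2,7) (f=7, h=3) → closed; open now [(1,5) g=1 f=7, (1,6) g=2 f=7, (2,6) g=5 f=9, (3,7) g=5 f=7]

expanded=(2,7); open=[(1,5) g=1 f=7, (1,6) g=2 f=7, (2,6) g=5 f=9, (3,7) g=5 f=7]; closed=[(0,5), (0,6), (0,7), (1,7), (2,7)]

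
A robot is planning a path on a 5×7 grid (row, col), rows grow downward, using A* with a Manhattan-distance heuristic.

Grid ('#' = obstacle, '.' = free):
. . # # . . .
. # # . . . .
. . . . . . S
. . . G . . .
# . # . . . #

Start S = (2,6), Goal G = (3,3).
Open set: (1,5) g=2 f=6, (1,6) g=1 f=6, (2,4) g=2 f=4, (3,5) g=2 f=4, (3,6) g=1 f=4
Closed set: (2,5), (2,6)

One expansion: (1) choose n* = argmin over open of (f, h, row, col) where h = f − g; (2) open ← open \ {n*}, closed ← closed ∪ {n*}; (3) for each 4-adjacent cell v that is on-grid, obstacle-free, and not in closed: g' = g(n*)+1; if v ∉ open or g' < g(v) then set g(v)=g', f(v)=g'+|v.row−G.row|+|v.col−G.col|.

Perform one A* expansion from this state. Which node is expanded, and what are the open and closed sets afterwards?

expanded=(2,4); open=[(1,4) g=3 f=6, (1,5) g=2 f=6, (1,6) g=1 f=6, (2,3) g=3 f=4, (3,4) g=3 f=4, (3,5) g=2 f=4, (3,6) g=1 f=4]; closed=[(2,4), (2,5), (2,6)]

step 1: expand (2,4) (f=4, h=2) → closed; open now [(1,4) g=3 f=6, (1,5) g=2 f=6, (1,6) g=1 f=6, (2,3) g=3 f=4, (3,4) g=3 f=4, (3,5) g=2 f=4, (3,6) g=1 f=4]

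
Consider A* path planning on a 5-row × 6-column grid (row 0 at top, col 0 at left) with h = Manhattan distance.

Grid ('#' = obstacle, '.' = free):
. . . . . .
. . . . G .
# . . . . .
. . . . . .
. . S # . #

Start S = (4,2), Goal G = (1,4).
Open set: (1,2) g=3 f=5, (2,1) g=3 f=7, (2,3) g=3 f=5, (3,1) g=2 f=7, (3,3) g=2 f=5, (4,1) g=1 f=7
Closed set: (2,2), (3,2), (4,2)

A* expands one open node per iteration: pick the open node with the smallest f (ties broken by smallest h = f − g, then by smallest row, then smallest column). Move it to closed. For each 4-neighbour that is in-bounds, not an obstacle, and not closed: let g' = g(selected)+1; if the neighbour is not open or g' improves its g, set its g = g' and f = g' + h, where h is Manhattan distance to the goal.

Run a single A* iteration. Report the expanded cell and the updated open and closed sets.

expanded=(1,2); open=[(0,2) g=4 f=7, (1,1) g=4 f=7, (1,3) g=4 f=5, (2,1) g=3 f=7, (2,3) g=3 f=5, (3,1) g=2 f=7, (3,3) g=2 f=5, (4,1) g=1 f=7]; closed=[(1,2), (2,2), (3,2), (4,2)]

step 1: expand (1,2) (f=5, h=2) → closed; open now [(0,2) g=4 f=7, (1,1) g=4 f=7, (1,3) g=4 f=5, (2,1) g=3 f=7, (2,3) g=3 f=5, (3,1) g=2 f=7, (3,3) g=2 f=5, (4,1) g=1 f=7]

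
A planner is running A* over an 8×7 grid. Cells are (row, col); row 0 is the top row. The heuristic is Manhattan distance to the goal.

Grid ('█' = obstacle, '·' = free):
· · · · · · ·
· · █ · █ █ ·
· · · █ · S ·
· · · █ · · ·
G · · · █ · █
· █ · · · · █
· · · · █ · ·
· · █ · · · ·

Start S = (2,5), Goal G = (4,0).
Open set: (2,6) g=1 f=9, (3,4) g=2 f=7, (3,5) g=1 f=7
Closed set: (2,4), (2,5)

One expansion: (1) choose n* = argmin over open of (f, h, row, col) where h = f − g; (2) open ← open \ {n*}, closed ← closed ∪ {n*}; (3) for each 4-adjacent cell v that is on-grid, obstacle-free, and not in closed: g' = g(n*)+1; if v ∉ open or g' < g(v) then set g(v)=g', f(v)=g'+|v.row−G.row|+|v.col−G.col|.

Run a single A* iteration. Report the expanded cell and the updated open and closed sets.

expanded=(3,4); open=[(2,6) g=1 f=9, (3,5) g=1 f=7]; closed=[(2,4), (2,5), (3,4)]

step 1: expand (3,4) (f=7, h=5) → closed; open now [(2,6) g=1 f=9, (3,5) g=1 f=7]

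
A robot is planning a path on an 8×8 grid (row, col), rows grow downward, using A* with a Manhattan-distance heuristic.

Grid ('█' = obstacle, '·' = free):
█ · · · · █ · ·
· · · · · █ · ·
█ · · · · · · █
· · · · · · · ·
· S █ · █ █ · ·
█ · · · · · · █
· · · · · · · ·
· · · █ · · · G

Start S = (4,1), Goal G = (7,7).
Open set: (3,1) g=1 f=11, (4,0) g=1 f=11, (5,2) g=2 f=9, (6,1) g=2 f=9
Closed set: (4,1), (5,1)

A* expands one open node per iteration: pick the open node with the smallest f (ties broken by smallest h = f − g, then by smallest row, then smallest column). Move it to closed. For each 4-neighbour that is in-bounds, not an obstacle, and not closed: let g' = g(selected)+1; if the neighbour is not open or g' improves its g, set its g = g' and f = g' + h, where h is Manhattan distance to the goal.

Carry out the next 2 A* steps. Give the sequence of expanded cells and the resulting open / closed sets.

order=[(5,2) → (5,3)]; open=[(3,1) g=1 f=11, (4,0) g=1 f=11, (4,3) g=4 f=11, (5,4) g=4 f=9, (6,1) g=2 f=9, (6,2) g=3 f=9, (6,3) g=4 f=9]; closed=[(4,1), (5,1), (5,2), (5,3)]

step 1: expand (5,2) (f=9, h=7) → closed; open now [(3,1) g=1 f=11, (4,0) g=1 f=11, (5,3) g=3 f=9, (6,1) g=2 f=9, (6,2) g=3 f=9]
step 2: expand (5,3) (f=9, h=6) → closed; open now [(3,1) g=1 f=11, (4,0) g=1 f=11, (4,3) g=4 f=11, (5,4) g=4 f=9, (6,1) g=2 f=9, (6,2) g=3 f=9, (6,3) g=4 f=9]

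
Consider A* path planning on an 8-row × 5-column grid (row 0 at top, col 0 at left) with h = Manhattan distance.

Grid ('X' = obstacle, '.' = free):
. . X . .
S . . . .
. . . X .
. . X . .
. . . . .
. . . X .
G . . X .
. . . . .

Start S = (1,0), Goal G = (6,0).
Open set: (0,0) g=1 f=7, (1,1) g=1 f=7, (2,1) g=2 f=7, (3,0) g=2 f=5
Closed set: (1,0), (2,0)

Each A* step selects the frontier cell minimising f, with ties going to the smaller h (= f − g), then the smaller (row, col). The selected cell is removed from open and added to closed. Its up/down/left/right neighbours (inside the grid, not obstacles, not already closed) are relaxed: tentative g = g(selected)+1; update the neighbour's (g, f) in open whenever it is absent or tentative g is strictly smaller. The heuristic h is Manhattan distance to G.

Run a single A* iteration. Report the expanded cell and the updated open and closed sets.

step 1: expand (3,0) (f=5, h=3) → closed; open now [(0,0) g=1 f=7, (1,1) g=1 f=7, (2,1) g=2 f=7, (3,1) g=3 f=7, (4,0) g=3 f=5]

expanded=(3,0); open=[(0,0) g=1 f=7, (1,1) g=1 f=7, (2,1) g=2 f=7, (3,1) g=3 f=7, (4,0) g=3 f=5]; closed=[(1,0), (2,0), (3,0)]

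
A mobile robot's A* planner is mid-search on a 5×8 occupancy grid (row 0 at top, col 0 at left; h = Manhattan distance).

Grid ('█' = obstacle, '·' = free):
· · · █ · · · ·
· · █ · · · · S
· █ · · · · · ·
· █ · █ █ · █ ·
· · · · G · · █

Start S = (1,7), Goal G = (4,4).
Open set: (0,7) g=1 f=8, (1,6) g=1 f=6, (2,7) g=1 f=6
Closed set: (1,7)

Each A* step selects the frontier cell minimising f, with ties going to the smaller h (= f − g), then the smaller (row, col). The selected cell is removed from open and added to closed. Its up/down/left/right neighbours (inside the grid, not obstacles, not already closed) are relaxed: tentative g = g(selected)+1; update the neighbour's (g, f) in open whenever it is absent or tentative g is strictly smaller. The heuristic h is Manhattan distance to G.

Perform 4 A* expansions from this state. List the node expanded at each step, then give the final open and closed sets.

order=[(1,6) → (1,5) → (1,4) → (2,4)]; open=[(0,4) g=4 f=8, (0,5) g=3 f=8, (0,6) g=2 f=8, (0,7) g=1 f=8, (1,3) g=4 f=8, (2,3) g=5 f=8, (2,5) g=3 f=6, (2,6) g=2 f=6, (2,7) g=1 f=6]; closed=[(1,4), (1,5), (1,6), (1,7), (2,4)]

step 1: expand (1,6) (f=6, h=5) → closed; open now [(0,6) g=2 f=8, (0,7) g=1 f=8, (1,5) g=2 f=6, (2,6) g=2 f=6, (2,7) g=1 f=6]
step 2: expand (1,5) (f=6, h=4) → closed; open now [(0,5) g=3 f=8, (0,6) g=2 f=8, (0,7) g=1 f=8, (1,4) g=3 f=6, (2,5) g=3 f=6, (2,6) g=2 f=6, (2,7) g=1 f=6]
step 3: expand (1,4) (f=6, h=3) → closed; open now [(0,4) g=4 f=8, (0,5) g=3 f=8, (0,6) g=2 f=8, (0,7) g=1 f=8, (1,3) g=4 f=8, (2,4) g=4 f=6, (2,5) g=3 f=6, (2,6) g=2 f=6, (2,7) g=1 f=6]
step 4: expand (2,4) (f=6, h=2) → closed; open now [(0,4) g=4 f=8, (0,5) g=3 f=8, (0,6) g=2 f=8, (0,7) g=1 f=8, (1,3) g=4 f=8, (2,3) g=5 f=8, (2,5) g=3 f=6, (2,6) g=2 f=6, (2,7) g=1 f=6]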